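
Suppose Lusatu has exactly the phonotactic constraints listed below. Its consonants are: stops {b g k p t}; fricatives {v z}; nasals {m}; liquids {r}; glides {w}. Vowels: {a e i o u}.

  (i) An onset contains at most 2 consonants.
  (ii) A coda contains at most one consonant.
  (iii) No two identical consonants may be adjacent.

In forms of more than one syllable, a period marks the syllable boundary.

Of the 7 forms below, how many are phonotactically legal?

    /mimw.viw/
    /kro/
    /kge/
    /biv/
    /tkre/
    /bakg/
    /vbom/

/mimw.viw/ — violates constraint (ii): syllable 1 coda /mw/ has 2 consonants (> 1) → phonotactically illegal
/kro/ — σ1 onset /kr/ (2C), coda /∅/ ok → phonotactically legal
/kge/ — σ1 onset /kg/ (2C), coda /∅/ ok → phonotactically legal
/biv/ — σ1 onset /b/, coda /v/ ok → phonotactically legal
/tkre/ — violates constraint (i): syllable 1 onset /tkr/ has 3 consonants (> 2) → phonotactically illegal
/bakg/ — violates constraint (ii): syllable 1 coda /kg/ has 2 consonants (> 1) → phonotactically illegal
/vbom/ — σ1 onset /vb/ (2C), coda /m/ ok → phonotactically legal
Phonotactically legal: /kro/, /kge/, /biv/, /vbom/ → 4.

4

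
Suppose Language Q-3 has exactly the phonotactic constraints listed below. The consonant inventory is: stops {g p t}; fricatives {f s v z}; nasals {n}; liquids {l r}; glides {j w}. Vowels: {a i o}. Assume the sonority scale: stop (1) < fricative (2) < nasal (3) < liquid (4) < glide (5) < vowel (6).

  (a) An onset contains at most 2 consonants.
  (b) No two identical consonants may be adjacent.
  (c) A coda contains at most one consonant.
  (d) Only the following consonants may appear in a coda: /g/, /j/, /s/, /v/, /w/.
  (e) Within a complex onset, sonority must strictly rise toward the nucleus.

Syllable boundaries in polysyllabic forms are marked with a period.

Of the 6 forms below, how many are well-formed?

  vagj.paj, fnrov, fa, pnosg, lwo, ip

2

vagj.paj — violates constraint (c): syllable 1 coda /gj/ has 2 consonants (> 1) → ill-formed
fnrov — violates constraint (a): syllable 1 onset /fnr/ has 3 consonants (> 2) → ill-formed
fa — σ1 onset /f/, coda /∅/ ok → well-formed
pnosg — violates constraint (c): syllable 1 coda /sg/ has 2 consonants (> 1) → ill-formed
lwo — σ1 onset /lw/ (4→5 rises), coda /∅/ ok → well-formed
ip — violates constraint (d): syllable 1 coda contains /p/, which is not a licensed coda consonant → ill-formed
Well-formed: fa, lwo → 2.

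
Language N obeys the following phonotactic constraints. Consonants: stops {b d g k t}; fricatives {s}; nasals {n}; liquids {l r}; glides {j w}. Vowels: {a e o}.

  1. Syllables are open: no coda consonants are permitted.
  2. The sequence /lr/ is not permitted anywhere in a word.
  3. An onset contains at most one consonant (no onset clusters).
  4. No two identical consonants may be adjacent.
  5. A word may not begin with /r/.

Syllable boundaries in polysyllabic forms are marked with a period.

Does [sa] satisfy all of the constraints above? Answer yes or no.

yes

[sa] — σ1 onset /s/, coda /∅/ ok → licit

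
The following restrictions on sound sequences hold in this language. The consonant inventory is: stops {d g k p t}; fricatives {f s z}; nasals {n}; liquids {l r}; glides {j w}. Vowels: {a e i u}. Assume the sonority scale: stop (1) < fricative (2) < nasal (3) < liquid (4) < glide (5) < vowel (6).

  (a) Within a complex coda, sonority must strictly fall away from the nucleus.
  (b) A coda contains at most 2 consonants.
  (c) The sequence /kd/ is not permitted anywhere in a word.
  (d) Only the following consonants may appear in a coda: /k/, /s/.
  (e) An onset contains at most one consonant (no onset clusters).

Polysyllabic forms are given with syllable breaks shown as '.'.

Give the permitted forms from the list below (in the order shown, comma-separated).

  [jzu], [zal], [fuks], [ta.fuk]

[jzu] — violates constraint (e): syllable 1 onset /jz/ has 2 consonants (> 1) → not permitted
[zal] — violates constraint (d): syllable 1 coda contains /l/, which is not a licensed coda consonant → not permitted
[fuks] — violates constraint (a): syllable 1 coda /ks/: /k/ (stop, 1) → /s/ (fricative, 2) does not fall → not permitted
[ta.fuk] — σ1 onset /t/, coda /∅/ ok; σ2 onset /f/, coda /k/ ok → permitted

[ta.fuk]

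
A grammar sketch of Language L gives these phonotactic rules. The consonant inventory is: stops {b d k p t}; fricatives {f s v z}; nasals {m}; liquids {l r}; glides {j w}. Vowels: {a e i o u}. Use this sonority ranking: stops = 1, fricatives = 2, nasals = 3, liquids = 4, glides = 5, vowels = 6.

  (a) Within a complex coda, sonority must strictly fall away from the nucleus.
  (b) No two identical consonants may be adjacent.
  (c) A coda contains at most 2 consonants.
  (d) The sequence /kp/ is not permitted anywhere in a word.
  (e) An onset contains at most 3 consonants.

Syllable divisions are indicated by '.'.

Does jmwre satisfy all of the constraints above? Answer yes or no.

jmwre — violates constraint (e): syllable 1 onset /jmwr/ has 4 consonants (> 3) → not permitted

no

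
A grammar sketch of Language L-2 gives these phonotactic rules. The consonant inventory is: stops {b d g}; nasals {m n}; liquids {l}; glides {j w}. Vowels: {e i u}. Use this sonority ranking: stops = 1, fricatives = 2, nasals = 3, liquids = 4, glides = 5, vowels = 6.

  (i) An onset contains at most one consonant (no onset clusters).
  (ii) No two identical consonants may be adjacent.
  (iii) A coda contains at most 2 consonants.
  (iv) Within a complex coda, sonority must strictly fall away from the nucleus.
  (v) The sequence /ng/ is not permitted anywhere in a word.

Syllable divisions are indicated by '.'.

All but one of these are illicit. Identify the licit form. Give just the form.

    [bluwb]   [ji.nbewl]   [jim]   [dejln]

[bluwb] — violates constraint (i): syllable 1 onset /bl/ has 2 consonants (> 1) → illicit
[ji.nbewl] — violates constraint (i): syllable 2 onset /nb/ has 2 consonants (> 1) → illicit
[jim] — σ1 onset /j/, coda /m/ ok → licit
[dejln] — violates constraint (iii): syllable 1 coda /jln/ has 3 consonants (> 2) → illicit

[jim]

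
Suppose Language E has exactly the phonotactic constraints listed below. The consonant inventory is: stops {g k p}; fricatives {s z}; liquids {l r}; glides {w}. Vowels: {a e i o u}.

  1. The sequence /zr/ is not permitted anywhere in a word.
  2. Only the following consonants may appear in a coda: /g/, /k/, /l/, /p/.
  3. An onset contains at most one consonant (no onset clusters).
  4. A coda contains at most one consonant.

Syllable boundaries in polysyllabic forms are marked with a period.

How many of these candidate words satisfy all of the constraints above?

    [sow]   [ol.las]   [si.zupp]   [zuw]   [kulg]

[sow] — violates constraint 2: syllable 1 coda contains /w/, which is not a licensed coda consonant → illicit
[ol.las] — violates constraint 2: syllable 2 coda contains /s/, which is not a licensed coda consonant → illicit
[si.zupp] — violates constraint 4: syllable 2 coda /pp/ has 2 consonants (> 1) → illicit
[zuw] — violates constraint 2: syllable 1 coda contains /w/, which is not a licensed coda consonant → illicit
[kulg] — violates constraint 4: syllable 1 coda /lg/ has 2 consonants (> 1) → illicit
No form is licit → 0.

0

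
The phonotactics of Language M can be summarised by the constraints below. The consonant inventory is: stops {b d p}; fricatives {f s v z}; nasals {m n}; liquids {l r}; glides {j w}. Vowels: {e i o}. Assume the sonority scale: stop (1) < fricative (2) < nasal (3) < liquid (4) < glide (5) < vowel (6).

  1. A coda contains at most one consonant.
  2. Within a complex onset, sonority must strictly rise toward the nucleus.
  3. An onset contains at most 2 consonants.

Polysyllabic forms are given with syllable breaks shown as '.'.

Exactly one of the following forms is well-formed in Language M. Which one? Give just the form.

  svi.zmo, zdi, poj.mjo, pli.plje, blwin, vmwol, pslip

poj.mjo

svi.zmo — violates constraint 2: syllable 1 onset /sv/: /s/ (fricative, 2) → /v/ (fricative, 2) does not rise → ill-formed
zdi — violates constraint 2: syllable 1 onset /zd/: /z/ (fricative, 2) → /d/ (stop, 1) does not rise → ill-formed
poj.mjo — σ1 onset /p/, coda /j/ ok; σ2 onset /mj/ (3→5 rises), coda /∅/ ok → well-formed
pli.plje — violates constraint 3: syllable 2 onset /plj/ has 3 consonants (> 2) → ill-formed
blwin — violates constraint 3: syllable 1 onset /blw/ has 3 consonants (> 2) → ill-formed
vmwol — violates constraint 3: syllable 1 onset /vmw/ has 3 consonants (> 2) → ill-formed
pslip — violates constraint 3: syllable 1 onset /psl/ has 3 consonants (> 2) → ill-formed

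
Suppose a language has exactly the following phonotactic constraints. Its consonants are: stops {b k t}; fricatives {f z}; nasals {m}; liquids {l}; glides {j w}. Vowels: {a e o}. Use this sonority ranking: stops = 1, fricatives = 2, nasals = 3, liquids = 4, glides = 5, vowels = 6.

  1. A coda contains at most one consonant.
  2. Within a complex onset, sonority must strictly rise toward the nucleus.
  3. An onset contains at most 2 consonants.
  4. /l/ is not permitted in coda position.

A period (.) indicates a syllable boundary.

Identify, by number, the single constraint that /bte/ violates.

/bte/: syllable 1 onset /bt/: /b/ (stop, 1) → /t/ (stop, 1) does not rise.
This is a violation of constraint 2: "Within a complex onset, sonority must strictly rise toward the nucleus."
The remaining constraints (1, 3, 4) are satisfied.

2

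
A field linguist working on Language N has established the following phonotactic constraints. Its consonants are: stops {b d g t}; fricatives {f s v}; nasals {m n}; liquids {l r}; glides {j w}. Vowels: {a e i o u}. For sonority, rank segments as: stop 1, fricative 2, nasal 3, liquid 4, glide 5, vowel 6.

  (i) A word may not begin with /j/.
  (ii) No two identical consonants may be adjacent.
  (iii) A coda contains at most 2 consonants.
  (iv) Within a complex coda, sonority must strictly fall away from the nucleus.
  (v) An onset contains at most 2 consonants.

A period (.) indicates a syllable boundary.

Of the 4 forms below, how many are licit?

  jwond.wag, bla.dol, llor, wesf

jwond.wag — violates constraint (i): word begins with /j/ → illicit
bla.dol — σ1 onset /bl/ (2C), coda /∅/ ok; σ2 onset /d/, coda /l/ ok → licit
llor — violates constraint (ii): adjacent identical consonants /ll/ → illicit
wesf — violates constraint (iv): syllable 1 coda /sf/: /s/ (fricative, 2) → /f/ (fricative, 2) does not fall → illicit
Licit: bla.dol → 1.

1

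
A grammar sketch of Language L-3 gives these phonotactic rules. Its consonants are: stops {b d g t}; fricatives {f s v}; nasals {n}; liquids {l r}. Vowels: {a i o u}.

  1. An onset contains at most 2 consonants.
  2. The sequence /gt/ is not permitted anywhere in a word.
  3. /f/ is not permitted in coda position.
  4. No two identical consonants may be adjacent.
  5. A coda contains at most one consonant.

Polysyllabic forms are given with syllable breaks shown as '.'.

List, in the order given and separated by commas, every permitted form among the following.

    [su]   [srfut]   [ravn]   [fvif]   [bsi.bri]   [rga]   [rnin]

[su] — σ1 onset /s/, coda /∅/ ok → permitted
[srfut] — violates constraint 1: syllable 1 onset /srf/ has 3 consonants (> 2) → not permitted
[ravn] — violates constraint 5: syllable 1 coda /vn/ has 2 consonants (> 1) → not permitted
[fvif] — violates constraint 3: syllable 1 coda contains /f/ → not permitted
[bsi.bri] — σ1 onset /bs/ (2C), coda /∅/ ok; σ2 onset /br/ (2C), coda /∅/ ok → permitted
[rga] — σ1 onset /rg/ (2C), coda /∅/ ok → permitted
[rnin] — σ1 onset /rn/ (2C), coda /n/ ok → permitted

[su], [bsi.bri], [rga], [rnin]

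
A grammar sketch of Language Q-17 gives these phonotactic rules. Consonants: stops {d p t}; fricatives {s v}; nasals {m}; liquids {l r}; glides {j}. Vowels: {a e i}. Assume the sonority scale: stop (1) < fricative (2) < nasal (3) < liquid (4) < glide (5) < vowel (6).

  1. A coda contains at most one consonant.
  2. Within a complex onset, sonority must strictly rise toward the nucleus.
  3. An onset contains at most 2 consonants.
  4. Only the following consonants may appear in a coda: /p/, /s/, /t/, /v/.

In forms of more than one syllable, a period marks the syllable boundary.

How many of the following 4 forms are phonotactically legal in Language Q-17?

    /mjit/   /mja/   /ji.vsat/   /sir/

2

/mjit/ — σ1 onset /mj/ (3→5 rises), coda /t/ ok → phonotactically legal
/mja/ — σ1 onset /mj/ (3→5 rises), coda /∅/ ok → phonotactically legal
/ji.vsat/ — violates constraint 2: syllable 2 onset /vs/: /v/ (fricative, 2) → /s/ (fricative, 2) does not rise → phonotactically illegal
/sir/ — violates constraint 4: syllable 1 coda contains /r/, which is not a licensed coda consonant → phonotactically illegal
Phonotactically legal: /mjit/, /mja/ → 2.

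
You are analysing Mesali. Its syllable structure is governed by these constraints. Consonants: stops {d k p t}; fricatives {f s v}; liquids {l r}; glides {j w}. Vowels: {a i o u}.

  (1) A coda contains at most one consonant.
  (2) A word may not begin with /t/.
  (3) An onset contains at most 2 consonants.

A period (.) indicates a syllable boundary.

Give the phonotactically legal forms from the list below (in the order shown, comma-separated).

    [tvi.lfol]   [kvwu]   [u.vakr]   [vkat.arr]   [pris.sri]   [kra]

[tvi.lfol] — violates constraint 2: word begins with /t/ → phonotactically illegal
[kvwu] — violates constraint 3: syllable 1 onset /kvw/ has 3 consonants (> 2) → phonotactically illegal
[u.vakr] — violates constraint 1: syllable 2 coda /kr/ has 2 consonants (> 1) → phonotactically illegal
[vkat.arr] — violates constraint 1: syllable 2 coda /rr/ has 2 consonants (> 1) → phonotactically illegal
[pris.sri] — σ1 onset /pr/ (2C), coda /s/ ok; σ2 onset /sr/ (2C), coda /∅/ ok → phonotactically legal
[kra] — σ1 onset /kr/ (2C), coda /∅/ ok → phonotactically legal

[pris.sri], [kra]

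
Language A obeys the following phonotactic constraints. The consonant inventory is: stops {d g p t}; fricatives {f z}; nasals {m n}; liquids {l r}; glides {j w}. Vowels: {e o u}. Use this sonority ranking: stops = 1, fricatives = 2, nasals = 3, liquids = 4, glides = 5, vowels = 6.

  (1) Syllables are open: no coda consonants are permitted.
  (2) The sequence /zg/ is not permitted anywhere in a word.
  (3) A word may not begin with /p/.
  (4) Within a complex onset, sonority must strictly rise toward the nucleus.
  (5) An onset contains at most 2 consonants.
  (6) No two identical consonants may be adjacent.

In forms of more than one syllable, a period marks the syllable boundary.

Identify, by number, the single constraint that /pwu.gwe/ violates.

/pwu.gwe/: word begins with /p/.
This is a violation of constraint 3: "A word may not begin with /p/."
The remaining constraints (1, 2, 4, 5, 6) are satisfied.

3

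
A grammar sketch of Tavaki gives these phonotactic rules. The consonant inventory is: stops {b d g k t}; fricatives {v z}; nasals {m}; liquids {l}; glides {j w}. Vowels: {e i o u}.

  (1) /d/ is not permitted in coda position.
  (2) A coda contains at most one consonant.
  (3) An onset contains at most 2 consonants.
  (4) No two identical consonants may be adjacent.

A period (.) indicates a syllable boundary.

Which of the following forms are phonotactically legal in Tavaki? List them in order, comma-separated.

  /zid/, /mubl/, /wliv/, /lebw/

/wliv/

/zid/ — violates constraint 1: syllable 1 coda contains /d/ → phonotactically illegal
/mubl/ — violates constraint 2: syllable 1 coda /bl/ has 2 consonants (> 1) → phonotactically illegal
/wliv/ — σ1 onset /wl/ (2C), coda /v/ ok → phonotactically legal
/lebw/ — violates constraint 2: syllable 1 coda /bw/ has 2 consonants (> 1) → phonotactically illegal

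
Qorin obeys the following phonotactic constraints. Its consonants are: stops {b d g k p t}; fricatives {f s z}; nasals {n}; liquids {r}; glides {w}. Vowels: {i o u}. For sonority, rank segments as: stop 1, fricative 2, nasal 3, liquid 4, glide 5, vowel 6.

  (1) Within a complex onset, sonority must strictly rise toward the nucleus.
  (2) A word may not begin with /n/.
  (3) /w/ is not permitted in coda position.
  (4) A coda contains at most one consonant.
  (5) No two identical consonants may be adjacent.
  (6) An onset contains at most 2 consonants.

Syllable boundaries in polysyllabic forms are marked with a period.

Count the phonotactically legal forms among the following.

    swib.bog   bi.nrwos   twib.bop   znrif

0

swib.bog — violates constraint 5: adjacent identical consonants /bb/ → phonotactically illegal
bi.nrwos — violates constraint 6: syllable 2 onset /nrw/ has 3 consonants (> 2) → phonotactically illegal
twib.bop — violates constraint 5: adjacent identical consonants /bb/ → phonotactically illegal
znrif — violates constraint 6: syllable 1 onset /znr/ has 3 consonants (> 2) → phonotactically illegal
No form is phonotactically legal → 0.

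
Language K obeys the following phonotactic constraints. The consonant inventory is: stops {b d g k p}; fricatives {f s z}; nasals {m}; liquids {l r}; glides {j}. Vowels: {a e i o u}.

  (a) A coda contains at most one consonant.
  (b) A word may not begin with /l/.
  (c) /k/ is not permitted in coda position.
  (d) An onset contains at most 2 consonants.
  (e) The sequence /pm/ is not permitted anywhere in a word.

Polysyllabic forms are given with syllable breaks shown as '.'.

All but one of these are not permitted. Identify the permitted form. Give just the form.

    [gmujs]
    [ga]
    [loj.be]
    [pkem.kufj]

[gmujs] — violates constraint (a): syllable 1 coda /js/ has 2 consonants (> 1) → not permitted
[ga] — σ1 onset /g/, coda /∅/ ok → permitted
[loj.be] — violates constraint (b): word begins with /l/ → not permitted
[pkem.kufj] — violates constraint (a): syllable 2 coda /fj/ has 2 consonants (> 1) → not permitted

[ga]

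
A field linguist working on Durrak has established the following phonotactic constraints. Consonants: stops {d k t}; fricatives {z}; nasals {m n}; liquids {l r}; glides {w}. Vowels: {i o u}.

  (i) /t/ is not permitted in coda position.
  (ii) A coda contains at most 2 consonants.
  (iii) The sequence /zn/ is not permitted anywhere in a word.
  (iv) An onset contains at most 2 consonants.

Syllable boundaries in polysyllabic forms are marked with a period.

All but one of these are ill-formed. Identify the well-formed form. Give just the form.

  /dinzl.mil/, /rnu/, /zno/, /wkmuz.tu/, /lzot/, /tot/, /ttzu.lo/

/dinzl.mil/ — violates constraint (ii): syllable 1 coda /nzl/ has 3 consonants (> 2) → ill-formed
/rnu/ — σ1 onset /rn/ (2C), coda /∅/ ok → well-formed
/zno/ — violates constraint (iii): contains banned sequence /zn/ → ill-formed
/wkmuz.tu/ — violates constraint (iv): syllable 1 onset /wkm/ has 3 consonants (> 2) → ill-formed
/lzot/ — violates constraint (i): syllable 1 coda contains /t/ → ill-formed
/tot/ — violates constraint (i): syllable 1 coda contains /t/ → ill-formed
/ttzu.lo/ — violates constraint (iv): syllable 1 onset /ttz/ has 3 consonants (> 2) → ill-formed

/rnu/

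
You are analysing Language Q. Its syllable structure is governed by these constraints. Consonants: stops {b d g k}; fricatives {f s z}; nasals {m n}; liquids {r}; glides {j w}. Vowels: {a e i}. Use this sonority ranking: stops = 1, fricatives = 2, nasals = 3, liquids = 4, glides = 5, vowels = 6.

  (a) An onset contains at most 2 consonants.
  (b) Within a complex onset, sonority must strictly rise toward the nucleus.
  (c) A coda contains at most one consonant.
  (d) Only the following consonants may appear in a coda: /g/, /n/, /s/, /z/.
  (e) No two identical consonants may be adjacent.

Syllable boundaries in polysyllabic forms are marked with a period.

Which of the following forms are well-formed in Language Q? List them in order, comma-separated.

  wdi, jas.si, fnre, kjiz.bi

wdi — violates constraint (b): syllable 1 onset /wd/: /w/ (glide, 5) → /d/ (stop, 1) does not rise → ill-formed
jas.si — violates constraint (e): adjacent identical consonants /ss/ → ill-formed
fnre — violates constraint (a): syllable 1 onset /fnr/ has 3 consonants (> 2) → ill-formed
kjiz.bi — σ1 onset /kj/ (1→5 rises), coda /z/ ok; σ2 onset /b/, coda /∅/ ok → well-formed

kjiz.bi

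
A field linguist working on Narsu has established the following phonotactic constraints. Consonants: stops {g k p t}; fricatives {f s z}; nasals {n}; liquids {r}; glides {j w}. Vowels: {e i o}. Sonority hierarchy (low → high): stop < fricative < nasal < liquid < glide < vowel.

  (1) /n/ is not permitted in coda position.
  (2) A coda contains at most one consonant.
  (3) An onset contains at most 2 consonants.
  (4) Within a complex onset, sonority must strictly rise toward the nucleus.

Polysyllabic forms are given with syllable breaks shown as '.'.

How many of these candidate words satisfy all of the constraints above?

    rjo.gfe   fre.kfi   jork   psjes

2

rjo.gfe — σ1 onset /rj/ (4→5 rises), coda /∅/ ok; σ2 onset /gf/ (1→2 rises), coda /∅/ ok → licit
fre.kfi — σ1 onset /fr/ (2→4 rises), coda /∅/ ok; σ2 onset /kf/ (1→2 rises), coda /∅/ ok → licit
jork — violates constraint 2: syllable 1 coda /rk/ has 2 consonants (> 1) → illicit
psjes — violates constraint 3: syllable 1 onset /psj/ has 3 consonants (> 2) → illicit
Licit: rjo.gfe, fre.kfi → 2.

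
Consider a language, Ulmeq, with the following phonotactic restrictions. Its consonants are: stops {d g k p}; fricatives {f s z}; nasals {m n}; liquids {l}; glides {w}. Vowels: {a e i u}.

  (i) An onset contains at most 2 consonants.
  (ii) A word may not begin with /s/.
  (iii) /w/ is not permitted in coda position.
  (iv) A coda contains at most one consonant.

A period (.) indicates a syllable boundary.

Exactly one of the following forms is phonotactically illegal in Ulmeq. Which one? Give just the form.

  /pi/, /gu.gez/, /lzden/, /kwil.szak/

/lzden/

/pi/ — σ1 onset /p/, coda /∅/ ok → phonotactically legal
/gu.gez/ — σ1 onset /g/, coda /∅/ ok; σ2 onset /g/, coda /z/ ok → phonotactically legal
/lzden/ — violates constraint (i): syllable 1 onset /lzd/ has 3 consonants (> 2) → phonotactically illegal
/kwil.szak/ — σ1 onset /kw/ (2C), coda /l/ ok; σ2 onset /sz/ (2C), coda /k/ ok → phonotactically legal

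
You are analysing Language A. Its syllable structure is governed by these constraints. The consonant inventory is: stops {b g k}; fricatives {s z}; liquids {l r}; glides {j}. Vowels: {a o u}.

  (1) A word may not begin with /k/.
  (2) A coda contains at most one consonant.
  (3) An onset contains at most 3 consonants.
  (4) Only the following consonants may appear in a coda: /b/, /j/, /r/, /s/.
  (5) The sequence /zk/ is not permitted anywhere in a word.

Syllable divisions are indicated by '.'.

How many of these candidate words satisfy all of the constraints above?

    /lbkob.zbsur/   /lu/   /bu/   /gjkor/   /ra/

5

/lbkob.zbsur/ — σ1 onset /lbk/ (3C), coda /b/ ok; σ2 onset /zbs/ (3C), coda /r/ ok → well-formed
/lu/ — σ1 onset /l/, coda /∅/ ok → well-formed
/bu/ — σ1 onset /b/, coda /∅/ ok → well-formed
/gjkor/ — σ1 onset /gjk/ (3C), coda /r/ ok → well-formed
/ra/ — σ1 onset /r/, coda /∅/ ok → well-formed
Well-formed: /lbkob.zbsur/, /lu/, /bu/, /gjkor/, /ra/ → 5.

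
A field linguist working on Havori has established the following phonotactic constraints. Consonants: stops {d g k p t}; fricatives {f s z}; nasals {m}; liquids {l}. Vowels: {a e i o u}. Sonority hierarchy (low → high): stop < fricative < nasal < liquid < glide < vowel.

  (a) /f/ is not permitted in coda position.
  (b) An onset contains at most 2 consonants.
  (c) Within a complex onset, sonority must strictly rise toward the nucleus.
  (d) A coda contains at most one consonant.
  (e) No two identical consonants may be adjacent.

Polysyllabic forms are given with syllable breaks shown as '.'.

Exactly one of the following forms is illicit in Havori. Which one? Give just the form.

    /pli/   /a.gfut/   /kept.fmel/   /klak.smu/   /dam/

/kept.fmel/

/pli/ — σ1 onset /pl/ (1→4 rises), coda /∅/ ok → licit
/a.gfut/ — σ1 onset /∅/, coda /∅/ ok; σ2 onset /gf/ (1→2 rises), coda /t/ ok → licit
/kept.fmel/ — violates constraint (d): syllable 1 coda /pt/ has 2 consonants (> 1) → illicit
/klak.smu/ — σ1 onset /kl/ (1→4 rises), coda /k/ ok; σ2 onset /sm/ (2→3 rises), coda /∅/ ok → licit
/dam/ — σ1 onset /d/, coda /m/ ok → licit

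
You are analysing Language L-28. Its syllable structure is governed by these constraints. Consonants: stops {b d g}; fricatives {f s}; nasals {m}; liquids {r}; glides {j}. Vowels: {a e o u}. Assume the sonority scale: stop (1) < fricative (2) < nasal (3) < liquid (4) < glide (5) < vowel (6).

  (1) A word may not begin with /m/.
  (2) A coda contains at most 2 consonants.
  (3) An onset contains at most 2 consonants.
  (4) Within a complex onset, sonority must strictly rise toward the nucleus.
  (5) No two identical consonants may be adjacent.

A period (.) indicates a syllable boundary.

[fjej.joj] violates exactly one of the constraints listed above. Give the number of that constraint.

5

[fjej.joj]: adjacent identical consonants /jj/.
This is a violation of constraint 5: "No two identical consonants may be adjacent."
The remaining constraints (1, 2, 3, 4) are satisfied.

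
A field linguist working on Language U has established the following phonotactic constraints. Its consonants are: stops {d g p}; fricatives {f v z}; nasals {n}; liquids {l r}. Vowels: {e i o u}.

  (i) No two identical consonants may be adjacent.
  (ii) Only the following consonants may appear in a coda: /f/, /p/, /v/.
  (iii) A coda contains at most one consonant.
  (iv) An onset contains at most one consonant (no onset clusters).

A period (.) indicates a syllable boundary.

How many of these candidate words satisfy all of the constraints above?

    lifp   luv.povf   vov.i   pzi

1

lifp — violates constraint (iii): syllable 1 coda /fp/ has 2 consonants (> 1) → ill-formed
luv.povf — violates constraint (iii): syllable 2 coda /vf/ has 2 consonants (> 1) → ill-formed
vov.i — σ1 onset /v/, coda /v/ ok; σ2 onset /∅/, coda /∅/ ok → well-formed
pzi — violates constraint (iv): syllable 1 onset /pz/ has 2 consonants (> 1) → ill-formed
Well-formed: vov.i → 1.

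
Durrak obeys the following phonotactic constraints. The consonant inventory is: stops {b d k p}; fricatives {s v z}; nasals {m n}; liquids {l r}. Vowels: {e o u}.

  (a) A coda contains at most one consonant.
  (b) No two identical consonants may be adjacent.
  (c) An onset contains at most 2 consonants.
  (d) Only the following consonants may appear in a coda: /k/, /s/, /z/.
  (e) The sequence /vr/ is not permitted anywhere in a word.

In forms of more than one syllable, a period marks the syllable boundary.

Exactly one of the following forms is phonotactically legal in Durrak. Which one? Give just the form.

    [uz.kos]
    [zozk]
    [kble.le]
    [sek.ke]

[uz.kos] — σ1 onset /∅/, coda /z/ ok; σ2 onset /k/, coda /s/ ok → phonotactically legal
[zozk] — violates constraint (a): syllable 1 coda /zk/ has 2 consonants (> 1) → phonotactically illegal
[kble.le] — violates constraint (c): syllable 1 onset /kbl/ has 3 consonants (> 2) → phonotactically illegal
[sek.ke] — violates constraint (b): adjacent identical consonants /kk/ → phonotactically illegal

[uz.kos]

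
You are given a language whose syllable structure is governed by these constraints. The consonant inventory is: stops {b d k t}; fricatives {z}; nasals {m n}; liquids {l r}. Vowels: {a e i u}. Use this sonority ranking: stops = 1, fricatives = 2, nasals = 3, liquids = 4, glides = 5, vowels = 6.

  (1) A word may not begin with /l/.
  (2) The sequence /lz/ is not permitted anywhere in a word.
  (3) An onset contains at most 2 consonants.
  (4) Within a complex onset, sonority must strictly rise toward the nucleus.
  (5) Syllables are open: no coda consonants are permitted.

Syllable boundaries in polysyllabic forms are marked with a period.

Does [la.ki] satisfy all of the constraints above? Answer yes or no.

[la.ki] — violates constraint 1: word begins with /l/ → ill-formed

no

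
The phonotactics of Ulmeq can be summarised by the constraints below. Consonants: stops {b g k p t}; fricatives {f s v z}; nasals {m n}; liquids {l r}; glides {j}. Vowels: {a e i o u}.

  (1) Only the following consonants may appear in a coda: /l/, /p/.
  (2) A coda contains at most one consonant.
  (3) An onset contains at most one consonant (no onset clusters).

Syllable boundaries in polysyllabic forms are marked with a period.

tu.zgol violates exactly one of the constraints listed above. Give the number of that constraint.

tu.zgol: syllable 2 onset /zg/ has 2 consonants (> 1).
This is a violation of constraint 3: "An onset contains at most one consonant (no onset clusters)."
The remaining constraints (1, 2) are satisfied.

3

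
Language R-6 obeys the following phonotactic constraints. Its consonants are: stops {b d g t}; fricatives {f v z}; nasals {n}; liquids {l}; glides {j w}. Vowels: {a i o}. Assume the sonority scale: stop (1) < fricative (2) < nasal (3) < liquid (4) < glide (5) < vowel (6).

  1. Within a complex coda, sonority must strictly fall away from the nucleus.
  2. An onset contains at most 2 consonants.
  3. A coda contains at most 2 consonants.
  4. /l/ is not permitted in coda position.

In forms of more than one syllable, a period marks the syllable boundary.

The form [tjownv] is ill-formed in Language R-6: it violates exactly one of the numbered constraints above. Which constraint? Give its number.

[tjownv]: syllable 1 coda /wnv/ has 3 consonants (> 2).
This is a violation of constraint 3: "A coda contains at most 2 consonants."
The remaining constraints (1, 2, 4) are satisfied.

3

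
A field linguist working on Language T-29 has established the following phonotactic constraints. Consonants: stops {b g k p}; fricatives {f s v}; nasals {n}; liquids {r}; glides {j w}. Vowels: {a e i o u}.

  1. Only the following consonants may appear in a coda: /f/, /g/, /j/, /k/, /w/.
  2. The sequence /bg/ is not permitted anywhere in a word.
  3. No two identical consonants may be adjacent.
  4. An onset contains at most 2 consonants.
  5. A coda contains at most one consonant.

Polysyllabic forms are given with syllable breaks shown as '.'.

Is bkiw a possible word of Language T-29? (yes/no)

bkiw — σ1 onset /bk/ (2C), coda /w/ ok → phonotactically legal

yes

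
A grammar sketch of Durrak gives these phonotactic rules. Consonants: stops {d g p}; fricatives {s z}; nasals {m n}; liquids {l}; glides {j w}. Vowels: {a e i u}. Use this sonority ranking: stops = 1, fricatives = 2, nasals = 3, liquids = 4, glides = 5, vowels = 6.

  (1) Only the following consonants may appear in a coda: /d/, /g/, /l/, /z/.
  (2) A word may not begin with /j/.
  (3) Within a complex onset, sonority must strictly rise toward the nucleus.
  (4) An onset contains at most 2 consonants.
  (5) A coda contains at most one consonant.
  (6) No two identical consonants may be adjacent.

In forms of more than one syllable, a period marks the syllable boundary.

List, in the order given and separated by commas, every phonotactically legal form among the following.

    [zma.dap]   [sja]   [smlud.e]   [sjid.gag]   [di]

[zma.dap] — violates constraint 1: syllable 2 coda contains /p/, which is not a licensed coda consonant → phonotactically illegal
[sja] — σ1 onset /sj/ (2→5 rises), coda /∅/ ok → phonotactically legal
[smlud.e] — violates constraint 4: syllable 1 onset /sml/ has 3 consonants (> 2) → phonotactically illegal
[sjid.gag] — σ1 onset /sj/ (2→5 rises), coda /d/ ok; σ2 onset /g/, coda /g/ ok → phonotactically legal
[di] — σ1 onset /d/, coda /∅/ ok → phonotactically legal

[sja], [sjid.gag], [di]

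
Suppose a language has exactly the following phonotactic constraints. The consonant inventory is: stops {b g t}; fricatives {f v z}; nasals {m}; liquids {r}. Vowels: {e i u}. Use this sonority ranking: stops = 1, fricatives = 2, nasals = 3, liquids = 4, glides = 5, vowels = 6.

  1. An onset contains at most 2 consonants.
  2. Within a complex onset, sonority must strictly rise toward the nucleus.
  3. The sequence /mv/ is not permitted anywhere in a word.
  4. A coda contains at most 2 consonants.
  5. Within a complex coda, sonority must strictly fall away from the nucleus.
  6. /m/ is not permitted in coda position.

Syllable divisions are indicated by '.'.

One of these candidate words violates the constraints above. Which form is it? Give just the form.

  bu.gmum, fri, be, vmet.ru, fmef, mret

bu.gmum

bu.gmum — violates constraint 6: syllable 2 coda contains /m/ → phonotactically illegal
fri — σ1 onset /fr/ (2→4 rises), coda /∅/ ok → phonotactically legal
be — σ1 onset /b/, coda /∅/ ok → phonotactically legal
vmet.ru — σ1 onset /vm/ (2→3 rises), coda /t/ ok; σ2 onset /r/, coda /∅/ ok → phonotactically legal
fmef — σ1 onset /fm/ (2→3 rises), coda /f/ ok → phonotactically legal
mret — σ1 onset /mr/ (3→4 rises), coda /t/ ok → phonotactically legal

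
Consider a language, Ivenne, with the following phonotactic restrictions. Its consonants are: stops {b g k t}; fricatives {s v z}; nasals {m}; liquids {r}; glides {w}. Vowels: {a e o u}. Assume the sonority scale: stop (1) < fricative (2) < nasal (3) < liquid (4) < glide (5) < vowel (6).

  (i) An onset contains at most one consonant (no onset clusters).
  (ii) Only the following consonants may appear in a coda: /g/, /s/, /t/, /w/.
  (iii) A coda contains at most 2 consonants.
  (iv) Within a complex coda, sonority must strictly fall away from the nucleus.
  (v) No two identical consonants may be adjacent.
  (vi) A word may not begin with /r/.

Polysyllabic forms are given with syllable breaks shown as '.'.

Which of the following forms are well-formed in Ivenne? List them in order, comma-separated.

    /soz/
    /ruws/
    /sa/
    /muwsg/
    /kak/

/soz/ — violates constraint (ii): syllable 1 coda contains /z/, which is not a licensed coda consonant → ill-formed
/ruws/ — violates constraint (vi): word begins with /r/ → ill-formed
/sa/ — σ1 onset /s/, coda /∅/ ok → well-formed
/muwsg/ — violates constraint (iii): syllable 1 coda /wsg/ has 3 consonants (> 2) → ill-formed
/kak/ — violates constraint (ii): syllable 1 coda contains /k/, which is not a licensed coda consonant → ill-formed

/sa/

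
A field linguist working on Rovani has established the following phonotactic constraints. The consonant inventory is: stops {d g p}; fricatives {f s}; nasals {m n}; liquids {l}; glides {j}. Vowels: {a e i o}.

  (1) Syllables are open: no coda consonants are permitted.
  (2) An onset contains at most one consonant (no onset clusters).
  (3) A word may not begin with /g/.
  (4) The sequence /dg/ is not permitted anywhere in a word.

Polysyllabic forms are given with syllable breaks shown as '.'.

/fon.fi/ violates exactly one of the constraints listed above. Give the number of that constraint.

1

/fon.fi/: syllable 1 coda /n/ has 1 consonant (> 0).
This is a violation of constraint 1: "Syllables are open: no coda consonants are permitted."
The remaining constraints (2, 3, 4) are satisfied.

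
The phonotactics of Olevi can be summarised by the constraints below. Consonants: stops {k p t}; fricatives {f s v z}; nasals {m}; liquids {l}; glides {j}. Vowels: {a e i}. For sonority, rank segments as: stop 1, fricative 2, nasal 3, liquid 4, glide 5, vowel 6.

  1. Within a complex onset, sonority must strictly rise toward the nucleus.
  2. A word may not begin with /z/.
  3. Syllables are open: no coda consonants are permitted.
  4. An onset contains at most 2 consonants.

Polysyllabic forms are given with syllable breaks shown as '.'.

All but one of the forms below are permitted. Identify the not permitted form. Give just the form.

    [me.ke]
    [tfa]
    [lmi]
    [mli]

[me.ke] — σ1 onset /m/, coda /∅/ ok; σ2 onset /k/, coda /∅/ ok → permitted
[tfa] — σ1 onset /tf/ (1→2 rises), coda /∅/ ok → permitted
[lmi] — violates constraint 1: syllable 1 onset /lm/: /l/ (liquid, 4) → /m/ (nasal, 3) does not rise → not permitted
[mli] — σ1 onset /ml/ (3→4 rises), coda /∅/ ok → permitted

[lmi]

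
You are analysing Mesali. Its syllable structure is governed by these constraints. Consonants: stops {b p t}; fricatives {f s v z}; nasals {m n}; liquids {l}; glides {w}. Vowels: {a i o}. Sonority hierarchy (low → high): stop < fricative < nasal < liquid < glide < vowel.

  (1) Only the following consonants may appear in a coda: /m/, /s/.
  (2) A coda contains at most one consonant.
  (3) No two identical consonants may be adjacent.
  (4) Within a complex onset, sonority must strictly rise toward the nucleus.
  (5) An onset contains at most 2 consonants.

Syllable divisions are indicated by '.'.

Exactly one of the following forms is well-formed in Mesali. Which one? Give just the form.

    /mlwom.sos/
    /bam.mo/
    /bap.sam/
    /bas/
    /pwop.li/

/mlwom.sos/ — violates constraint 5: syllable 1 onset /mlw/ has 3 consonants (> 2) → ill-formed
/bam.mo/ — violates constraint 3: adjacent identical consonants /mm/ → ill-formed
/bap.sam/ — violates constraint 1: syllable 1 coda contains /p/, which is not a licensed coda consonant → ill-formed
/bas/ — σ1 onset /b/, coda /s/ ok → well-formed
/pwop.li/ — violates constraint 1: syllable 1 coda contains /p/, which is not a licensed coda consonant → ill-formed

/bas/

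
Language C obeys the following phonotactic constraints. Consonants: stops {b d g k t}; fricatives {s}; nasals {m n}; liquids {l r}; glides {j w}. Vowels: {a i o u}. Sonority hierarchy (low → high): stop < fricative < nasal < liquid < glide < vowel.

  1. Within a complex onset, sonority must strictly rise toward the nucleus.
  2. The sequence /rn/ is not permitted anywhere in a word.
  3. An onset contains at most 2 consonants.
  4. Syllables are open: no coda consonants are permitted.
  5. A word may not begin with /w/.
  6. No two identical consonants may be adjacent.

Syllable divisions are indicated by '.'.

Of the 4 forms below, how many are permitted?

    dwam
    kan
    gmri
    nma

0

dwam — violates constraint 4: syllable 1 coda /m/ has 1 consonant (> 0) → not permitted
kan — violates constraint 4: syllable 1 coda /n/ has 1 consonant (> 0) → not permitted
gmri — violates constraint 3: syllable 1 onset /gmr/ has 3 consonants (> 2) → not permitted
nma — violates constraint 1: syllable 1 onset /nm/: /n/ (nasal, 3) → /m/ (nasal, 3) does not rise → not permitted
No form is permitted → 0.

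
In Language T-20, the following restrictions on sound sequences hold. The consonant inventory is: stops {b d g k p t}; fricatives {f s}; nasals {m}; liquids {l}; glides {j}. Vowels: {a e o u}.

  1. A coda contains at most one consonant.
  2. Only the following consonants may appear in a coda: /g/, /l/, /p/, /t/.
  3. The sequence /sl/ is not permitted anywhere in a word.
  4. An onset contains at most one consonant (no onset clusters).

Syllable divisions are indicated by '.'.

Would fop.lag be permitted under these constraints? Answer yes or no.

yes

fop.lag — σ1 onset /f/, coda /p/ ok; σ2 onset /l/, coda /g/ ok → permitted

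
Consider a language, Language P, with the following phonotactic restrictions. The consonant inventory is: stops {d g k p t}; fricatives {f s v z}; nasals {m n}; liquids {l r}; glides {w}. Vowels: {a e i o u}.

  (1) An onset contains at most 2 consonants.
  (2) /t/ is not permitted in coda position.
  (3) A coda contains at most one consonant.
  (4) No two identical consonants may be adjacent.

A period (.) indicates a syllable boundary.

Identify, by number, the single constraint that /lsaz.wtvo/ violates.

/lsaz.wtvo/: syllable 2 onset /wtv/ has 3 consonants (> 2).
This is a violation of constraint 1: "An onset contains at most 2 consonants."
The remaining constraints (2, 3, 4) are satisfied.

1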